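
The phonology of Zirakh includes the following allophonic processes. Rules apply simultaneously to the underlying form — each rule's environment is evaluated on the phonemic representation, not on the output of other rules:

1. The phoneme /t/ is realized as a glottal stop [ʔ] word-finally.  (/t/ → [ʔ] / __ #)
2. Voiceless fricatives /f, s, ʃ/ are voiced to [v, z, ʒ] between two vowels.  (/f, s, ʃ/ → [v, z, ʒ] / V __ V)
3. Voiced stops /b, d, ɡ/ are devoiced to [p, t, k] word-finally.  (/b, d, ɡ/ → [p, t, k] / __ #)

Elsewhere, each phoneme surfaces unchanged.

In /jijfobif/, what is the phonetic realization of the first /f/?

/f/ (between /j/ and /o/) fails the environment for rule 2, so it stays [f].

[f]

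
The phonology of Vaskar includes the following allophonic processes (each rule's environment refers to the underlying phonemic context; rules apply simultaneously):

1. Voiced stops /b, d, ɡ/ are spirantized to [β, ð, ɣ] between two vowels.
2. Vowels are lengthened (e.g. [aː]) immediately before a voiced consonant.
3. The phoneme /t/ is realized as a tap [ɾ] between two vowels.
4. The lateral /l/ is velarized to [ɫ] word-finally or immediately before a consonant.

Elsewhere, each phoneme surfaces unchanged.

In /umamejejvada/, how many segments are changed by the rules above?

Segments that undergo a rule: /u/ → [uː] (rule 2); /a/ → [aː] (rule 2); /e/ → [eː] (rule 2); /e/ → [eː] (rule 2); /a/ → [aː] (rule 2); /d/ → [ð] (rule 1).
All other segments surface unchanged.

6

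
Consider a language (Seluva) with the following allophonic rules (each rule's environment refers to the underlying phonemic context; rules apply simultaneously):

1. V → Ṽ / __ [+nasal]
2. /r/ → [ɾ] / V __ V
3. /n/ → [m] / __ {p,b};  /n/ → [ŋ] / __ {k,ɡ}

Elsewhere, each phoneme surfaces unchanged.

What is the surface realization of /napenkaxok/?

/n/ (word-initial) is in the target of rule 3 but the environment (before a labial or velar stop) is not met → [n].
/a/ (between /n/ and /p/) fails the environment for rule 1, so it stays [a].
/p/ (between /a/ and /e/): no rule targets it → [p].
Rule 1 applies to /e/ (between /p/ and /n/: before a nasal consonant) → [ẽ].
/n/ (between /e/ and /k/): before a labial or velar stop, so rule 3 applies → [ŋ].
/k/ — not in any rule's target class → [k].
/a/ — between /k/ and /x/; rule 1 does not apply here → [a].
/x/ (between /a/ and /o/): no rule targets it → [x].
/o/ (between /x/ and /k/) is in the target of rule 1 but the environment (before a nasal consonant) is not met → [o].
/k/ stays [k].

[napẽŋkaxok]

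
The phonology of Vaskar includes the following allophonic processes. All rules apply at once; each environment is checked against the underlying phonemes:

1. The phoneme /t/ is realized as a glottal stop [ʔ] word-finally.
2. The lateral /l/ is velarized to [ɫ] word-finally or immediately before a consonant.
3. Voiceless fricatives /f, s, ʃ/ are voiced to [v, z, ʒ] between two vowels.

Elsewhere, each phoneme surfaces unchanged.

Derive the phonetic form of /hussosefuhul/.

/h/ (word-initial) is unaffected → [h].
/u/ stays [u].
/s/ (between /u/ and /s/): rule 3 targets it, but not between two vowels → unchanged [s].
/s/ (between /s/ and /o/): rule 3 targets it, but not between two vowels → unchanged [s].
/o/ — not in any rule's target class → [o].
/s/ (between /o/ and /e/) occurs between two vowels → [z] by rule 3.
/e/ — not in any rule's target class → [e].
/f/ — between /e/ and /u/, between two vowels — surfaces as [v] (rule 3).
/u/ (between /f/ and /h/) is unaffected → [u].
/h/ stays [h].
/u/ (between /h/ and /l/): no rule targets it → [u].
/l/ — word-final, word-finally or immediately before a consonant — surfaces as [ɫ] (rule 2).

[hussozevuhuɫ]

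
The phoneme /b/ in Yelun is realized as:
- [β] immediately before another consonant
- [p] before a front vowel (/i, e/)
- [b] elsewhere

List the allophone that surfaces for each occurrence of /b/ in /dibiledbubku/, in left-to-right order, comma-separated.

Occurrence 1 (position 3): before a front vowel (/i, e/) → [p].
Occurrence 2 (position 8): no conditioning environment matches → elsewhere allophone [b].
Occurrence 3 (position 10): immediately before another consonant → [β].

[p], [b], [β]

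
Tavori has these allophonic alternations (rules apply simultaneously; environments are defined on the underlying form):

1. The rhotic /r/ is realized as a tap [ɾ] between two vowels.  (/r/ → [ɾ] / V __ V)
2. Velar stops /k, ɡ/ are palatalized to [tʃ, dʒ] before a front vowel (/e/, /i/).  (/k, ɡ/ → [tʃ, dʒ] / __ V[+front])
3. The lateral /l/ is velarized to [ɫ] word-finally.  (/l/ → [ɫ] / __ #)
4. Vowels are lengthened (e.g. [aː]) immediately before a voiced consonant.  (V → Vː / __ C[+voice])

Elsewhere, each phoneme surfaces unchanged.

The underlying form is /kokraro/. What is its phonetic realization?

/k/ — word-initial; rule 2 does not apply here → [k].
/o/ (between /k/ and /k/) is in the target of rule 4 but the environment (before a voiced consonant) is not met → [o].
/k/ — between /o/ and /r/; rule 2 does not apply here → [k].
/r/ — between /k/ and /a/; rule 1 does not apply here → [r].
/a/ meets the environment for rule 4 (before a voiced consonant) → [aː].
/r/ (between /a/ and /o/): between two vowels, so rule 1 applies → [ɾ].
/o/ (word-final) fails the environment for rule 4, so it stays [o].

[kokraːɾo]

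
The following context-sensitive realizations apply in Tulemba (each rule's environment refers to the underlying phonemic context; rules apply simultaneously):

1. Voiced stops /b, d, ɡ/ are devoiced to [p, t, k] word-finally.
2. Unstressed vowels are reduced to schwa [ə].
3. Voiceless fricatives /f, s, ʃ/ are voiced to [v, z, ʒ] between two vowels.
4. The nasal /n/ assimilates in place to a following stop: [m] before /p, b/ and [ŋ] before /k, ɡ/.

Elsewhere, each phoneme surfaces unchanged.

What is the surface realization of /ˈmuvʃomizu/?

[ˈmuvʃəməzə]

/m/ stays [m].
/u/ (between /m/ and /v/) is in the target of rule 2 but the environment (in an unstressed syllable) is not met → [u].
/v/ (between /u/ and /ʃ/) is unaffected → [v].
/ʃ/ (between /v/ and /o/) fails the environment for rule 3, so it stays [ʃ].
Rule 2 applies to /o/ (between /ʃ/ and /m/: in an unstressed syllable) → [ə].
/m/ (between /o/ and /i/) is unaffected → [m].
/i/ (between /m/ and /z/): in an unstressed syllable, so rule 2 applies → [ə].
/z/ stays [z].
/u/ (word-final): in an unstressed syllable, so rule 2 applies → [ə].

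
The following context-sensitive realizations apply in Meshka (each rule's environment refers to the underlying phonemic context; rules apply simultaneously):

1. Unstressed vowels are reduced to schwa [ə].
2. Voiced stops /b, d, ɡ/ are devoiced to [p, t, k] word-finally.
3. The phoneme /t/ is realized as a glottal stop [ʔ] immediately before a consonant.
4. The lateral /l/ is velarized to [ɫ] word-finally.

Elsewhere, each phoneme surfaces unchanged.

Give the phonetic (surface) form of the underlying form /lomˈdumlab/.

[ləmˈdumləp]

/l/ (word-initial) fails the environment for rule 4, so it stays [l].
/o/ (between /l/ and /m/) occurs in an unstressed syllable → [ə] by rule 1.
/m/ (between /o/ and /d/) is unaffected → [m].
/d/ (between /m/ and /u/) fails the environment for rule 2, so it stays [d].
/u/ — between /d/ and /m/; rule 1 does not apply here → [u].
/m/ stays [m].
/l/ — between /m/ and /a/; rule 4 does not apply here → [l].
/a/ meets the environment for rule 1 (in an unstressed syllable) → [ə].
/b/ meets the environment for rule 2 (word-finally) → [p].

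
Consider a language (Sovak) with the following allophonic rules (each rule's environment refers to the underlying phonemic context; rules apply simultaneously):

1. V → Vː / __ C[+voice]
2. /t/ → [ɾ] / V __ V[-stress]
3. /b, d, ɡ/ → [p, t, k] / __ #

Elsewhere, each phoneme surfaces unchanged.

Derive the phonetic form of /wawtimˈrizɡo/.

[waːwtiːmˈriːzɡo]

/w/ (word-initial): no rule targets it → [w].
/a/ — between /w/ and /w/, before a voiced consonant — surfaces as [aː] (rule 1).
/w/ (between /a/ and /t/): no rule targets it → [w].
/t/ (between /w/ and /i/) is in the target of rule 2 but the environment (between a vowel and a following unstressed vowel) is not met → [t].
/i/ (between /t/ and /m/) occurs before a voiced consonant → [iː] by rule 1.
/m/ (between /i/ and /r/): no rule targets it → [m].
/r/ — not in any rule's target class → [r].
/i/ — between /r/ and /z/, before a voiced consonant — surfaces as [iː] (rule 1).
/z/ stays [z].
/ɡ/ (between /z/ and /o/): rule 3 targets it, but not word-finally → unchanged [ɡ].
/o/ — word-final; rule 1 does not apply here → [o].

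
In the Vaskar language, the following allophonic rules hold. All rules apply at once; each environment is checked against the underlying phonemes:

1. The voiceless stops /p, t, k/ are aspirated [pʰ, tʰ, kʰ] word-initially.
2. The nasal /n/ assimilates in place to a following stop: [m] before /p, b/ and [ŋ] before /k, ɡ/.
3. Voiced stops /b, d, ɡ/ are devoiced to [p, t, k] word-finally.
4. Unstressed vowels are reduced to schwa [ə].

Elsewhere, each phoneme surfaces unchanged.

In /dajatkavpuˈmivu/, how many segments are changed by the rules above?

5

Segments that undergo a rule: /a/ → [ə] (rule 4); /a/ → [ə] (rule 4); /a/ → [ə] (rule 4); /u/ → [ə] (rule 4); /u/ → [ə] (rule 4).
All other segments surface unchanged.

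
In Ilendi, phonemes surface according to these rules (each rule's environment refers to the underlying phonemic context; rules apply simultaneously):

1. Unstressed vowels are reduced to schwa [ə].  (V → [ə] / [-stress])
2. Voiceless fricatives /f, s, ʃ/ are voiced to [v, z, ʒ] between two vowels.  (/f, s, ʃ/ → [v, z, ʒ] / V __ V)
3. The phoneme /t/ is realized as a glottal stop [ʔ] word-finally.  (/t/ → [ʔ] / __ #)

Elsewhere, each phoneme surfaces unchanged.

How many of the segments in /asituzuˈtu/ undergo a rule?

5

Segments that undergo a rule: /a/ → [ə] (rule 1); /s/ → [z] (rule 2); /i/ → [ə] (rule 1); /u/ → [ə] (rule 1); /u/ → [ə] (rule 1).
All other segments surface unchanged.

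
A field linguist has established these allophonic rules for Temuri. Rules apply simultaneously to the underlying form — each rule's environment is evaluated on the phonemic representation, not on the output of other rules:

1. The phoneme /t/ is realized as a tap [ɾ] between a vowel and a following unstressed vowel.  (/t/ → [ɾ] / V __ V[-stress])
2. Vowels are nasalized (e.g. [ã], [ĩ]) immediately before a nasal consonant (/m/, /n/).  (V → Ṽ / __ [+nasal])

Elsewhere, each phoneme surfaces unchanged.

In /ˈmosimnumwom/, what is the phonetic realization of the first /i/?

Rule 2 applies to /i/ (between /s/ and /m/: before a nasal consonant) → [ĩ].

[ĩ]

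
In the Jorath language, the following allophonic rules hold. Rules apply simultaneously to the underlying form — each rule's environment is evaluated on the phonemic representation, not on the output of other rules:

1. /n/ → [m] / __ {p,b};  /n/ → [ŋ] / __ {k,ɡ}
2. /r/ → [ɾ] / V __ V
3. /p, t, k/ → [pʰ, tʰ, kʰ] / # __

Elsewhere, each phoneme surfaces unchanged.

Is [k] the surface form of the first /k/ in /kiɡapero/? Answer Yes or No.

/k/ — word-initial, word-initially — surfaces as [kʰ] (rule 3).
The actual realization is [kʰ], not [k].

No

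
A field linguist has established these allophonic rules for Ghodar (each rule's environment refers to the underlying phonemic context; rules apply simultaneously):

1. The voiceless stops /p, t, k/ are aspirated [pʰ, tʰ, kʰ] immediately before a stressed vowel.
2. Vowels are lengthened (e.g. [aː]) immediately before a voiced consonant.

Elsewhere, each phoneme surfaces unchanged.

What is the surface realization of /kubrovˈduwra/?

/k/ (word-initial) fails the environment for rule 1, so it stays [k].
Rule 2 applies to /u/ (between /k/ and /b/: before a voiced consonant) → [uː].
/b/ (between /u/ and /r/) is unaffected → [b].
/r/ (between /b/ and /o/) is unaffected → [r].
/o/ meets the environment for rule 2 (before a voiced consonant) → [oː].
/v/ stays [v].
/d/ stays [d].
/u/ meets the environment for rule 2 (before a voiced consonant) → [uː].
/w/ (between /u/ and /r/): no rule targets it → [w].
/r/ — not in any rule's target class → [r].
/a/ (word-final): rule 2 targets it, but not before a voiced consonant → unchanged [a].

[kuːbroːvˈduːwra]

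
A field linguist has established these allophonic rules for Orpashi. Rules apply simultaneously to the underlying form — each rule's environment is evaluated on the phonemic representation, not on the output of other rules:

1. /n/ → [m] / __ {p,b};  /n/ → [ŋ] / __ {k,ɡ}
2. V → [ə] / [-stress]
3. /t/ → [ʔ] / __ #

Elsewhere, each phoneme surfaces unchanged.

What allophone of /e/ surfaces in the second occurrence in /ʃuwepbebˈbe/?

/e/ (between /b/ and /b/) occurs in an unstressed syllable → [ə] by rule 2.

[ə]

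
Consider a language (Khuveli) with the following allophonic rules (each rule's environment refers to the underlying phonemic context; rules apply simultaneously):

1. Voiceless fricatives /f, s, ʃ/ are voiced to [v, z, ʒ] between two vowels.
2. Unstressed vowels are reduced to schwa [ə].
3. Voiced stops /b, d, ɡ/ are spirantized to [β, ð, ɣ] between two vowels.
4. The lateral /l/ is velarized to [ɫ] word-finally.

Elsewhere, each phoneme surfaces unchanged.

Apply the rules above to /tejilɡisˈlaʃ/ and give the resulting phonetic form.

/e/ (between /t/ and /j/) occurs in an unstressed syllable → [ə] by rule 2.
/i/ (between /j/ and /l/) occurs in an unstressed syllable → [ə] by rule 2.
/l/ — between /i/ and /ɡ/; rule 4 does not apply here → [l].
/ɡ/ (between /l/ and /i/) is in the target of rule 3 but the environment (between two vowels) is not met → [ɡ].
Rule 2 applies to /i/ (between /ɡ/ and /s/: in an unstressed syllable) → [ə].
/s/ — between /i/ and /l/; rule 1 does not apply here → [s].
/l/ (between /s/ and /a/) is in the target of rule 4 but the environment (word-finally) is not met → [l].
/a/ (between /l/ and /ʃ/) fails the environment for rule 2, so it stays [a].
/ʃ/ (word-final) fails the environment for rule 1, so it stays [ʃ].

[təjəlɡəsˈlaʃ]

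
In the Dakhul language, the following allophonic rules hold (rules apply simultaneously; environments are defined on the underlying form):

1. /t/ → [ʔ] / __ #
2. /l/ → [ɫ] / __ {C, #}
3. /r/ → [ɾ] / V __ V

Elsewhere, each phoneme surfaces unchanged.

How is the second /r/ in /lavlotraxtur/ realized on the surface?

/r/ (word-final) is in the target of rule 3 but the environment (between two vowels) is not met → [r].

[r]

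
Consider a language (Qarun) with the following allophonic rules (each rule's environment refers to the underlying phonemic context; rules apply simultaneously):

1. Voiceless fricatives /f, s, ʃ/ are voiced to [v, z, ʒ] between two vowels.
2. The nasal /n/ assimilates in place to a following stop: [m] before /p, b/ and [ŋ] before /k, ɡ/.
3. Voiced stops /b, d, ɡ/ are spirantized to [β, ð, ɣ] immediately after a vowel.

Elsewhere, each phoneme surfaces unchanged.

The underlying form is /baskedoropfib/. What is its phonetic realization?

[baskeðoropfiβ]

/b/ (word-initial) fails the environment for rule 3, so it stays [b].
/a/ (between /b/ and /s/): no rule targets it → [a].
/s/ (between /a/ and /k/): rule 1 targets it, but not between two vowels → unchanged [s].
/k/ — not in any rule's target class → [k].
/e/ stays [e].
/d/ meets the environment for rule 3 (immediately after a vowel) → [ð].
/o/ — not in any rule's target class → [o].
/r/ (between /o/ and /o/): no rule targets it → [r].
/o/ — not in any rule's target class → [o].
/p/ — not in any rule's target class → [p].
/f/ (between /p/ and /i/): rule 1 targets it, but not between two vowels → unchanged [f].
/i/ (between /f/ and /b/) is unaffected → [i].
Rule 3 applies to /b/ (word-final: immediately after a vowel) → [β].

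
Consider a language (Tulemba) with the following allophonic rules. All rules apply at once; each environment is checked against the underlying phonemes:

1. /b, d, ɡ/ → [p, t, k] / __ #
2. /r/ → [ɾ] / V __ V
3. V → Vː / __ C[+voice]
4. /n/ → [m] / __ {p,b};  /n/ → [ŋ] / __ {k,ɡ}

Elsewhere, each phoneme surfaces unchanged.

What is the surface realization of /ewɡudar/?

/e/ (word-initial) occurs before a voiced consonant → [eː] by rule 3.
/ɡ/ — between /w/ and /u/; rule 1 does not apply here → [ɡ].
/u/ — between /ɡ/ and /d/, before a voiced consonant — surfaces as [uː] (rule 3).
/d/ (between /u/ and /a/) is in the target of rule 1 but the environment (word-finally) is not met → [d].
/a/ (between /d/ and /r/) occurs before a voiced consonant → [aː] by rule 3.
/r/ (word-final) is in the target of rule 2 but the environment (between two vowels) is not met → [r].

[eːwɡuːdaːr]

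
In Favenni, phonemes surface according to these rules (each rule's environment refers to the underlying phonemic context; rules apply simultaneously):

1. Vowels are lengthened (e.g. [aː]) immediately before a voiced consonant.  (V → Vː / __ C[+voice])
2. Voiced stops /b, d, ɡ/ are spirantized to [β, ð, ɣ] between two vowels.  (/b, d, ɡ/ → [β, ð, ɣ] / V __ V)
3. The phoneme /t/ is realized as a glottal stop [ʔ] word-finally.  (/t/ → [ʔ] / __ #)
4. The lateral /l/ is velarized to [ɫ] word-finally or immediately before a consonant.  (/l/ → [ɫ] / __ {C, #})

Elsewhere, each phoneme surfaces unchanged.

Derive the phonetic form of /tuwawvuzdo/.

/t/ (word-initial) is in the target of rule 3 but the environment (word-finally) is not met → [t].
/u/ (between /t/ and /w/) occurs before a voiced consonant → [uː] by rule 1.
/w/ stays [w].
/a/ (between /w/ and /w/): before a voiced consonant, so rule 1 applies → [aː].
/w/ — not in any rule's target class → [w].
/v/ (between /w/ and /u/) is unaffected → [v].
/u/ — between /v/ and /z/, before a voiced consonant — surfaces as [uː] (rule 1).
/z/ (between /u/ and /d/): no rule targets it → [z].
/d/ — between /z/ and /o/; rule 2 does not apply here → [d].
/o/ (word-final) fails the environment for rule 1, so it stays [o].

[tuːwaːwvuːzdo]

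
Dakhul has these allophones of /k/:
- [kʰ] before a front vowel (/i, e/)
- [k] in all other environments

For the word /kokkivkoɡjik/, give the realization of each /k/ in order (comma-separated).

[k], [k], [kʰ], [k], [k]

Occurrence 1 (position 1): no conditioning environment matches → elsewhere allophone [k].
Occurrence 2 (position 3): no conditioning environment matches → elsewhere allophone [k].
Occurrence 3 (position 4): before a front vowel (/i, e/) → [kʰ].
Occurrence 4 (position 7): no conditioning environment matches → elsewhere allophone [k].
Occurrence 5 (position 12): no conditioning environment matches → elsewhere allophone [k].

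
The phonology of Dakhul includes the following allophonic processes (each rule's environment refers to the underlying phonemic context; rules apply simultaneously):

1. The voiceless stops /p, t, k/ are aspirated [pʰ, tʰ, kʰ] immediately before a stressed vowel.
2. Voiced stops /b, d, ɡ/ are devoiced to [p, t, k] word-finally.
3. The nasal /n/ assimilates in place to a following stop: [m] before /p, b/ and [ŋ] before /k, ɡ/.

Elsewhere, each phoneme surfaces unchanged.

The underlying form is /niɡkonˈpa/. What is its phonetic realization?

[niɡkomˈpʰa]

/n/ (word-initial) fails the environment for rule 3, so it stays [n].
/i/ (between /n/ and /ɡ/) is unaffected → [i].
/ɡ/ (between /i/ and /k/) fails the environment for rule 2, so it stays [ɡ].
/k/ (between /ɡ/ and /o/) is in the target of rule 1 but the environment (immediately before a stressed vowel) is not met → [k].
/o/ (between /k/ and /n/) is unaffected → [o].
/n/ — between /o/ and /p/, before a labial or velar stop — surfaces as [m] (rule 3).
/p/ — between /n/ and /a/, immediately before a stressed vowel — surfaces as [pʰ] (rule 1).
/a/ (word-final): no rule targets it → [a].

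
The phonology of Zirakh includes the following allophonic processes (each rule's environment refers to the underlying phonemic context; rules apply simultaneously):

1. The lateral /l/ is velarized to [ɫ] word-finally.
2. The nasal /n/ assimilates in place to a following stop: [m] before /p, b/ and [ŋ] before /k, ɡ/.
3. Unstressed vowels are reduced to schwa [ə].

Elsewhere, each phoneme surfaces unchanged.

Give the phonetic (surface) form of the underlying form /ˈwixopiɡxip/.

[ˈwixəpəɡxəp]

/i/ (between /w/ and /x/): rule 3 targets it, but not in an unstressed syllable → unchanged [i].
/o/ (between /x/ and /p/): in an unstressed syllable, so rule 3 applies → [ə].
Rule 3 applies to /i/ (between /p/ and /ɡ/: in an unstressed syllable) → [ə].
/i/ meets the environment for rule 3 (in an unstressed syllable) → [ə].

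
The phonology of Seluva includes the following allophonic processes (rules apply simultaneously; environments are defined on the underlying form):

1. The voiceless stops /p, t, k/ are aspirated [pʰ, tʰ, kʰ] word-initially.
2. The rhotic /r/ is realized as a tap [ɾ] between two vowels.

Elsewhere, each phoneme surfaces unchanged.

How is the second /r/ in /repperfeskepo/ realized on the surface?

[r]

/r/ (between /e/ and /f/) fails the environment for rule 2, so it stays [r].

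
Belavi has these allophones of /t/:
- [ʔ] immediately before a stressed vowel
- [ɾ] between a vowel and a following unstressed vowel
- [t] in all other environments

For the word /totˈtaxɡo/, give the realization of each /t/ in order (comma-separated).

Occurrence 1 (position 1): no conditioning environment matches → elsewhere allophone [t].
Occurrence 2 (position 3): no conditioning environment matches → elsewhere allophone [t].
Occurrence 3 (position 4): immediately before a stressed vowel → [ʔ].

[t], [t], [ʔ]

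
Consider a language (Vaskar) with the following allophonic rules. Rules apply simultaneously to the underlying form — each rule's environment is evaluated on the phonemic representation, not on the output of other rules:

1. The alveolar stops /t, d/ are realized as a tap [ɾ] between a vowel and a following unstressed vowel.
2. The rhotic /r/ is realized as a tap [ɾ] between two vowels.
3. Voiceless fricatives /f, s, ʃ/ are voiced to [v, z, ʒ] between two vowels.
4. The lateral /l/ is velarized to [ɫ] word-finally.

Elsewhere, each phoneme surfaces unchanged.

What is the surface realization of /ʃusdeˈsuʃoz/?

[ʃusdeˈzuʒoz]

/ʃ/ (word-initial): rule 3 targets it, but not between two vowels → unchanged [ʃ].
/u/ — not in any rule's target class → [u].
/s/ (between /u/ and /d/) is in the target of rule 3 but the environment (between two vowels) is not met → [s].
/d/ (between /s/ and /e/) fails the environment for rule 1, so it stays [d].
/e/ (between /d/ and /s/): no rule targets it → [e].
/s/ — between /e/ and /u/, between two vowels — surfaces as [z] (rule 3).
/u/ (between /s/ and /ʃ/): no rule targets it → [u].
/ʃ/ (between /u/ and /o/): between two vowels, so rule 3 applies → [ʒ].
/o/ — not in any rule's target class → [o].
/z/ (word-final): no rule targets it → [z].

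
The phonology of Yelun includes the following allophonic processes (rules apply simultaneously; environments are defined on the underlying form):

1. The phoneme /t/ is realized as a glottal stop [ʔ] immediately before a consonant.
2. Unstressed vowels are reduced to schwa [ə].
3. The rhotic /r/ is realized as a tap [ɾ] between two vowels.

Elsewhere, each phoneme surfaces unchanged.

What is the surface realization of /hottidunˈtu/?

/h/ (word-initial) is unaffected → [h].
/o/ (between /h/ and /t/) occurs in an unstressed syllable → [ə] by rule 2.
/t/ (between /o/ and /t/) occurs immediately before a consonant → [ʔ] by rule 1.
/t/ (between /t/ and /i/) is in the target of rule 1 but the environment (immediately before a consonant) is not met → [t].
/i/ (between /t/ and /d/) occurs in an unstressed syllable → [ə] by rule 2.
/d/ stays [d].
/u/ (between /d/ and /n/) occurs in an unstressed syllable → [ə] by rule 2.
/n/ stays [n].
/t/ (between /n/ and /u/) is in the target of rule 1 but the environment (immediately before a consonant) is not met → [t].
/u/ (word-final): rule 2 targets it, but not in an unstressed syllable → unchanged [u].

[həʔtədənˈtu]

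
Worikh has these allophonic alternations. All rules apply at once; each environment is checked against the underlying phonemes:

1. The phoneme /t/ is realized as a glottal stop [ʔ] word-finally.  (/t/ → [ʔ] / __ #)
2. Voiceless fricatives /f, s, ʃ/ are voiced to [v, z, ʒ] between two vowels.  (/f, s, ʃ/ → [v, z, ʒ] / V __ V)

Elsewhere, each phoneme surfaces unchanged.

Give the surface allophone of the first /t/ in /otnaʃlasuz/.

[t]

/t/ (between /o/ and /n/): rule 1 targets it, but not word-finally → unchanged [t].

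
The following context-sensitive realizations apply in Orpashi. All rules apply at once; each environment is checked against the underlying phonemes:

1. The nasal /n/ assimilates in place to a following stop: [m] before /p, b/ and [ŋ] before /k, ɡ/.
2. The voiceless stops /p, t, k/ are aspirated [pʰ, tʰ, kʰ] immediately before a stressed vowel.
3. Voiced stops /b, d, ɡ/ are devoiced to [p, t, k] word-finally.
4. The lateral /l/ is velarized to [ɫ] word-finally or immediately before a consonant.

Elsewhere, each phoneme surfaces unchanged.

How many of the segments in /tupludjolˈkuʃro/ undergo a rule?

Segments that undergo a rule: /l/ → [ɫ] (rule 4); /k/ → [kʰ] (rule 2).
All other segments surface unchanged.

2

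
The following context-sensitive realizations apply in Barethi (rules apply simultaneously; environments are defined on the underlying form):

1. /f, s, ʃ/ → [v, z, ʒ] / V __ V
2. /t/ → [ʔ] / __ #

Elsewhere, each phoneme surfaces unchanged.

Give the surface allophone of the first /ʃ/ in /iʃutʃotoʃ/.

[ʒ]

Rule 1 applies to /ʃ/ (between /i/ and /u/: between two vowels) → [ʒ].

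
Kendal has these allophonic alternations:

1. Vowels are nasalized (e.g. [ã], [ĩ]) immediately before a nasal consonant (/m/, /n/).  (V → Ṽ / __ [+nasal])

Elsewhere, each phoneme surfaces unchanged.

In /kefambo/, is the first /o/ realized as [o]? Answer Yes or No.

Yes

/o/ (word-final) fails the environment for rule 1, so it stays [o].
The actual realization is [o], which matches [o].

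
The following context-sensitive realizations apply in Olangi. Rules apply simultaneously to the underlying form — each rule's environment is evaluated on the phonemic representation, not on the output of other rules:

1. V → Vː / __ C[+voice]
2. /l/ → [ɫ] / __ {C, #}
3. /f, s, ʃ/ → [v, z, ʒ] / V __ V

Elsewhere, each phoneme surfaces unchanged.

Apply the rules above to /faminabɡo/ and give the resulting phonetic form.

/f/ (word-initial): rule 3 targets it, but not between two vowels → unchanged [f].
/a/ (between /f/ and /m/): before a voiced consonant, so rule 1 applies → [aː].
/i/ (between /m/ and /n/): before a voiced consonant, so rule 1 applies → [iː].
/a/ (between /n/ and /b/): before a voiced consonant, so rule 1 applies → [aː].
/o/ (word-final) fails the environment for rule 1, so it stays [o].

[faːmiːnaːbɡo]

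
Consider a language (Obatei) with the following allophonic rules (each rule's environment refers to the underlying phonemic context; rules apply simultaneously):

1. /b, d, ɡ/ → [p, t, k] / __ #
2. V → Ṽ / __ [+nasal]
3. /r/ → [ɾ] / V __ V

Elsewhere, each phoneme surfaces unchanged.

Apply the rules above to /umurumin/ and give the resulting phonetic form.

[ũmuɾũmĩn]

/u/ — word-initial, before a nasal consonant — surfaces as [ũ] (rule 2).
/m/ (between /u/ and /u/) is unaffected → [m].
/u/ (between /m/ and /r/): rule 2 targets it, but not before a nasal consonant → unchanged [u].
Rule 3 applies to /r/ (between /u/ and /u/: between two vowels) → [ɾ].
/u/ — between /r/ and /m/, before a nasal consonant — surfaces as [ũ] (rule 2).
/m/ (between /u/ and /i/): no rule targets it → [m].
/i/ (between /m/ and /n/): before a nasal consonant, so rule 2 applies → [ĩ].
/n/ — not in any rule's target class → [n].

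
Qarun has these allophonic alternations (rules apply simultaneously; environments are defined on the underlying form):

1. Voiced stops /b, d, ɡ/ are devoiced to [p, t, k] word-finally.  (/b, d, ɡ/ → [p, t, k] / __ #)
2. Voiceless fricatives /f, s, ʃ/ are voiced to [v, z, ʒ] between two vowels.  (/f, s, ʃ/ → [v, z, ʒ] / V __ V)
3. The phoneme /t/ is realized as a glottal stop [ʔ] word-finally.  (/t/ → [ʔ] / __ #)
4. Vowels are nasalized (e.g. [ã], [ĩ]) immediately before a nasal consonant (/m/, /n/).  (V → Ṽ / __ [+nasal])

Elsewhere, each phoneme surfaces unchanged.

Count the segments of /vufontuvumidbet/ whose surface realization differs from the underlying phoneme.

4

Segments that undergo a rule: /f/ → [v] (rule 2); /o/ → [õ] (rule 4); /u/ → [ũ] (rule 4); /t/ → [ʔ] (rule 3).
All other segments surface unchanged.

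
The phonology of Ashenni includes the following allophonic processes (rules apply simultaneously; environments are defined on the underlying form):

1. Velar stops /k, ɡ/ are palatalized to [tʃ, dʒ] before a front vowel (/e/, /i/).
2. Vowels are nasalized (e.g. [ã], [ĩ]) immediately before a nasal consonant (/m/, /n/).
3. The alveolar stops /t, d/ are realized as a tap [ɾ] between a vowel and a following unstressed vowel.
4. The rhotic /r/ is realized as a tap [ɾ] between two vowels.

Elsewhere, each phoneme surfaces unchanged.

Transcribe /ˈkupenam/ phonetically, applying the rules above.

[ˈkupẽnãm]

/k/ (word-initial) fails the environment for rule 1, so it stays [k].
/u/ (between /k/ and /p/) is in the target of rule 2 but the environment (before a nasal consonant) is not met → [u].
/p/ (between /u/ and /e/) is unaffected → [p].
/e/ (between /p/ and /n/): before a nasal consonant, so rule 2 applies → [ẽ].
/n/ — not in any rule's target class → [n].
Rule 2 applies to /a/ (between /n/ and /m/: before a nasal consonant) → [ã].
/m/ — not in any rule's target class → [m].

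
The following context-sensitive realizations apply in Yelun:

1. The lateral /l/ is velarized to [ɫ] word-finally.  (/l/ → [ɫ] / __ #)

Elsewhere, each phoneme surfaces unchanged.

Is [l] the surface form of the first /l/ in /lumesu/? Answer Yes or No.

Yes

/l/ (word-initial) is in the target of rule 1 but the environment (word-finally) is not met → [l].
The actual realization is [l], which matches [l].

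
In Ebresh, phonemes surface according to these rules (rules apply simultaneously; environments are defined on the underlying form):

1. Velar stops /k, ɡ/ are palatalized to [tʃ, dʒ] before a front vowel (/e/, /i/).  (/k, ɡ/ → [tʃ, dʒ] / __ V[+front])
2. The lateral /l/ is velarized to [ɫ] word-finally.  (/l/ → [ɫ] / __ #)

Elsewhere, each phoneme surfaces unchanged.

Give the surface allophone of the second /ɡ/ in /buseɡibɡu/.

[ɡ]

/ɡ/ (between /b/ and /u/): rule 1 targets it, but not before a front vowel → unchanged [ɡ].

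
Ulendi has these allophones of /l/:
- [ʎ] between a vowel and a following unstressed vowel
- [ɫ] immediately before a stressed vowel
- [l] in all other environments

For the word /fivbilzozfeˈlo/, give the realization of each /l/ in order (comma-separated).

[l], [ɫ]

Occurrence 1 (position 6): no conditioning environment matches → elsewhere allophone [l].
Occurrence 2 (position 12): immediately before a stressed vowel → [ɫ].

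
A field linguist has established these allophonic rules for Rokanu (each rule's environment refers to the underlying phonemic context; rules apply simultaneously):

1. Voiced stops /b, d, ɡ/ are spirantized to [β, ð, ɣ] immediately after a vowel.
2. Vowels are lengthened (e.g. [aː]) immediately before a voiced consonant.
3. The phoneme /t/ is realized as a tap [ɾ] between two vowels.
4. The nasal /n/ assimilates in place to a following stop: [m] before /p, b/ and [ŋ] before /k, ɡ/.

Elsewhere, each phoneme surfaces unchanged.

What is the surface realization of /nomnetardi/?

[noːmneɾaːrdi]

/n/ — word-initial; rule 4 does not apply here → [n].
/o/ meets the environment for rule 2 (before a voiced consonant) → [oː].
/m/ — not in any rule's target class → [m].
/n/ (between /m/ and /e/) fails the environment for rule 4, so it stays [n].
/e/ — between /n/ and /t/; rule 2 does not apply here → [e].
/t/ (between /e/ and /a/): between two vowels, so rule 3 applies → [ɾ].
/a/ — between /t/ and /r/, before a voiced consonant — surfaces as [aː] (rule 2).
/r/ stays [r].
/d/ — between /r/ and /i/; rule 1 does not apply here → [d].
/i/ (word-final): rule 2 targets it, but not before a voiced consonant → unchanged [i].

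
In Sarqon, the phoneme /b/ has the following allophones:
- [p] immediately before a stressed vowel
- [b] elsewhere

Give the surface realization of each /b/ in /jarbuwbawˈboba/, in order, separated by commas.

Occurrence 1 (position 4): no conditioning environment matches → elsewhere allophone [b].
Occurrence 2 (position 7): no conditioning environment matches → elsewhere allophone [b].
Occurrence 3 (position 10): immediately before a stressed vowel → [p].
Occurrence 4 (position 12): no conditioning environment matches → elsewhere allophone [b].

[b], [b], [p], [b]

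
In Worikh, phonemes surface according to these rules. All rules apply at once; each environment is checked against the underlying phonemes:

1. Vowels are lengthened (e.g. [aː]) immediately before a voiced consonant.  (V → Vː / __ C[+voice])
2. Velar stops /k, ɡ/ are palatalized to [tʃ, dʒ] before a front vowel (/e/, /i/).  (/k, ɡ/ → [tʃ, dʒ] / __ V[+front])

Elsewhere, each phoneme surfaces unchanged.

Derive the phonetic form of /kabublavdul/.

[kaːbuːblaːvduːl]

/k/ (word-initial) is in the target of rule 2 but the environment (before a front vowel) is not met → [k].
/a/ — between /k/ and /b/, before a voiced consonant — surfaces as [aː] (rule 1).
Rule 1 applies to /u/ (between /b/ and /b/: before a voiced consonant) → [uː].
/a/ (between /l/ and /v/) occurs before a voiced consonant → [aː] by rule 1.
/u/ meets the environment for rule 1 (before a voiced consonant) → [uː].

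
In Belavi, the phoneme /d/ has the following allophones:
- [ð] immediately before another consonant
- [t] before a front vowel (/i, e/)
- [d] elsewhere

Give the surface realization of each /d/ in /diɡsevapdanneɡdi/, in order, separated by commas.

[t], [d], [t]

Occurrence 1 (position 1): before a front vowel (/i, e/) → [t].
Occurrence 2 (position 9): no conditioning environment matches → elsewhere allophone [d].
Occurrence 3 (position 15): before a front vowel (/i, e/) → [t].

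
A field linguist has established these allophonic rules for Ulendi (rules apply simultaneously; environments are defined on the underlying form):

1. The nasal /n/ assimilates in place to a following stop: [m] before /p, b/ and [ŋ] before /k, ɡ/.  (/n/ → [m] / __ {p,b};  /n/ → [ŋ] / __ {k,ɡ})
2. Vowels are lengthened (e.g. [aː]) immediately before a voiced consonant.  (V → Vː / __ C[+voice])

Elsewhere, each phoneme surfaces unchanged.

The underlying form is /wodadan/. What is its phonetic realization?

[woːdaːdaːn]

/w/ stays [w].
/o/ (between /w/ and /d/): before a voiced consonant, so rule 2 applies → [oː].
/d/ (between /o/ and /a/): no rule targets it → [d].
/a/ meets the environment for rule 2 (before a voiced consonant) → [aː].
/d/ (between /a/ and /a/) is unaffected → [d].
/a/ meets the environment for rule 2 (before a voiced consonant) → [aː].
/n/ (word-final): rule 1 targets it, but not before a labial or velar stop → unchanged [n].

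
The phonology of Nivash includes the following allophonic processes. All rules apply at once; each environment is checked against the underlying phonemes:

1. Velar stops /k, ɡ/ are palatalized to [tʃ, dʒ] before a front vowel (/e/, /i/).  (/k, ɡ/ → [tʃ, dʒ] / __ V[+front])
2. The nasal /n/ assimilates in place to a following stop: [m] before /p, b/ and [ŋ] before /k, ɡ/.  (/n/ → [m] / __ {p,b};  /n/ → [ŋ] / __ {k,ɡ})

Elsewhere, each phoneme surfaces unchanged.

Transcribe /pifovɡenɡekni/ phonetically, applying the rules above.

[pifovdʒeŋdʒekni]

/p/ stays [p].
/i/ (between /p/ and /f/) is unaffected → [i].
/f/ stays [f].
/o/ (between /f/ and /v/) is unaffected → [o].
/v/ (between /o/ and /ɡ/): no rule targets it → [v].
/ɡ/ (between /v/ and /e/): before a front vowel, so rule 1 applies → [dʒ].
/e/ — not in any rule's target class → [e].
Rule 2 applies to /n/ (between /e/ and /ɡ/: before a labial or velar stop) → [ŋ].
/ɡ/ (between /n/ and /e/) occurs before a front vowel → [dʒ] by rule 1.
/e/ (between /ɡ/ and /k/) is unaffected → [e].
/k/ (between /e/ and /n/): rule 1 targets it, but not before a front vowel → unchanged [k].
/n/ (between /k/ and /i/): rule 2 targets it, but not before a labial or velar stop → unchanged [n].
/i/ — not in any rule's target class → [i].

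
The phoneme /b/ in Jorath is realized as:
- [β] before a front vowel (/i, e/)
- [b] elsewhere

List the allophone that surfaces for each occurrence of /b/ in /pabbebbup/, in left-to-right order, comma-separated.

[b], [β], [b], [b]

Occurrence 1 (position 3): no conditioning environment matches → elsewhere allophone [b].
Occurrence 2 (position 4): before a front vowel (/i, e/) → [β].
Occurrence 3 (position 6): no conditioning environment matches → elsewhere allophone [b].
Occurrence 4 (position 7): no conditioning environment matches → elsewhere allophone [b].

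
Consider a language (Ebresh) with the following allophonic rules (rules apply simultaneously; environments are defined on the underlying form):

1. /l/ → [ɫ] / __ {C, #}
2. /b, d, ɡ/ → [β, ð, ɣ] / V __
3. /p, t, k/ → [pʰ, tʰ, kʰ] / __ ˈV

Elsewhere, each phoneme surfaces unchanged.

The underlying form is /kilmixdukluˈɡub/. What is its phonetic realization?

/k/ — word-initial; rule 3 does not apply here → [k].
/i/ (between /k/ and /l/) is unaffected → [i].
/l/ meets the environment for rule 1 (word-finally or immediately before a consonant) → [ɫ].
/m/ — not in any rule's target class → [m].
/i/ — not in any rule's target class → [i].
/x/ (between /i/ and /d/) is unaffected → [x].
/d/ (between /x/ and /u/): rule 2 targets it, but not immediately after a vowel → unchanged [d].
/u/ stays [u].
/k/ — between /u/ and /l/; rule 3 does not apply here → [k].
/l/ — between /k/ and /u/; rule 1 does not apply here → [l].
/u/ (between /l/ and /ɡ/): no rule targets it → [u].
/ɡ/ meets the environment for rule 2 (immediately after a vowel) → [ɣ].
/u/ (between /ɡ/ and /b/): no rule targets it → [u].
Rule 2 applies to /b/ (word-final: immediately after a vowel) → [β].

[kiɫmixdukluˈɣuβ]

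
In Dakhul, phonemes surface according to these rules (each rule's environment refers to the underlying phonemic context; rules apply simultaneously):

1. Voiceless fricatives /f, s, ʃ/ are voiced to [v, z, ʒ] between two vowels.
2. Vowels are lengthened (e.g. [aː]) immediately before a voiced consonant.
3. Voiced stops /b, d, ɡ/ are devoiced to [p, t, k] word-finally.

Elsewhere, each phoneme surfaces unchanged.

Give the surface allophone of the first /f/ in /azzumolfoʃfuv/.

[f]

/f/ (between /l/ and /o/): rule 1 targets it, but not between two vowels → unchanged [f].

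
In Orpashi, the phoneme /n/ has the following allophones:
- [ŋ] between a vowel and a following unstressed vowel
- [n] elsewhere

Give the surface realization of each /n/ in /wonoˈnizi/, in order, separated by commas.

Occurrence 1 (position 3): between a vowel and a following unstressed vowel → [ŋ].
Occurrence 2 (position 5): no conditioning environment matches → elsewhere allophone [n].

[ŋ], [n]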